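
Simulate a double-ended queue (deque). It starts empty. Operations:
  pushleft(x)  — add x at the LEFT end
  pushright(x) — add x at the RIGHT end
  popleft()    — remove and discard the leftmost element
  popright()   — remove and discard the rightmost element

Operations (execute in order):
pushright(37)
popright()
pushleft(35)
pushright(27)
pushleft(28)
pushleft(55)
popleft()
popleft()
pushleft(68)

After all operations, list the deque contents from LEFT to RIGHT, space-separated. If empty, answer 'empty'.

pushright(37): [37]
popright(): []
pushleft(35): [35]
pushright(27): [35, 27]
pushleft(28): [28, 35, 27]
pushleft(55): [55, 28, 35, 27]
popleft(): [28, 35, 27]
popleft(): [35, 27]
pushleft(68): [68, 35, 27]

Answer: 68 35 27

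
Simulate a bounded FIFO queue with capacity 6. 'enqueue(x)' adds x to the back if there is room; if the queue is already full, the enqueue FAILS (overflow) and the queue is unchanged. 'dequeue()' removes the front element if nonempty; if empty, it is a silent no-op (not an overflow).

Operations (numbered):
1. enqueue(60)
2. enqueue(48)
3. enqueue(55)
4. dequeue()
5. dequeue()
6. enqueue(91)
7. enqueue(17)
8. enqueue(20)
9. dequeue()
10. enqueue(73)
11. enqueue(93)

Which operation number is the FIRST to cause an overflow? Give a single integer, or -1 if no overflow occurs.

Answer: -1

Derivation:
1. enqueue(60): size=1
2. enqueue(48): size=2
3. enqueue(55): size=3
4. dequeue(): size=2
5. dequeue(): size=1
6. enqueue(91): size=2
7. enqueue(17): size=3
8. enqueue(20): size=4
9. dequeue(): size=3
10. enqueue(73): size=4
11. enqueue(93): size=5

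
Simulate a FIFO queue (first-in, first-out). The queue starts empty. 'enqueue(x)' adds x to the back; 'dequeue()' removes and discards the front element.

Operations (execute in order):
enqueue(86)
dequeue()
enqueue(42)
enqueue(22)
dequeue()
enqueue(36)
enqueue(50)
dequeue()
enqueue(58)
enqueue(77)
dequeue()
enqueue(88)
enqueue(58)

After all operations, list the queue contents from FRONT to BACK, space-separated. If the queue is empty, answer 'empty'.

enqueue(86): [86]
dequeue(): []
enqueue(42): [42]
enqueue(22): [42, 22]
dequeue(): [22]
enqueue(36): [22, 36]
enqueue(50): [22, 36, 50]
dequeue(): [36, 50]
enqueue(58): [36, 50, 58]
enqueue(77): [36, 50, 58, 77]
dequeue(): [50, 58, 77]
enqueue(88): [50, 58, 77, 88]
enqueue(58): [50, 58, 77, 88, 58]

Answer: 50 58 77 88 58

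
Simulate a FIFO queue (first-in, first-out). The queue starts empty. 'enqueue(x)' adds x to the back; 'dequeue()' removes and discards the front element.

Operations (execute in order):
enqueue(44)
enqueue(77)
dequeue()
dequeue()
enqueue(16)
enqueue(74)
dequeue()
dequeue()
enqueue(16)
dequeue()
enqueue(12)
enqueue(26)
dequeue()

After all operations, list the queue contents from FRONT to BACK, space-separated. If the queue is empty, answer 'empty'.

Answer: 26

Derivation:
enqueue(44): [44]
enqueue(77): [44, 77]
dequeue(): [77]
dequeue(): []
enqueue(16): [16]
enqueue(74): [16, 74]
dequeue(): [74]
dequeue(): []
enqueue(16): [16]
dequeue(): []
enqueue(12): [12]
enqueue(26): [12, 26]
dequeue(): [26]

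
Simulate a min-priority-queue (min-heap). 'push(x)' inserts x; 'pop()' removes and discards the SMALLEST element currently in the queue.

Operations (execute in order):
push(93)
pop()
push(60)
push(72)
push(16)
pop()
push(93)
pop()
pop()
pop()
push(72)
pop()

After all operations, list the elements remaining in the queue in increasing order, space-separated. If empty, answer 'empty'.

Answer: empty

Derivation:
push(93): heap contents = [93]
pop() → 93: heap contents = []
push(60): heap contents = [60]
push(72): heap contents = [60, 72]
push(16): heap contents = [16, 60, 72]
pop() → 16: heap contents = [60, 72]
push(93): heap contents = [60, 72, 93]
pop() → 60: heap contents = [72, 93]
pop() → 72: heap contents = [93]
pop() → 93: heap contents = []
push(72): heap contents = [72]
pop() → 72: heap contents = []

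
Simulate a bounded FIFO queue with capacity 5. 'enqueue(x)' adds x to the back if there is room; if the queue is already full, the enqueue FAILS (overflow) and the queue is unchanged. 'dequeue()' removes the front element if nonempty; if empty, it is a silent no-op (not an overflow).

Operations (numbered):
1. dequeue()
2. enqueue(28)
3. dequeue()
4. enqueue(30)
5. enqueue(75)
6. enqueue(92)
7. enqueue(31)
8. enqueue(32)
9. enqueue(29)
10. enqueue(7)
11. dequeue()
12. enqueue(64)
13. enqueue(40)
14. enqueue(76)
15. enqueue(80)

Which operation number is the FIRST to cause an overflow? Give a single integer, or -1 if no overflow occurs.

1. dequeue(): empty, no-op, size=0
2. enqueue(28): size=1
3. dequeue(): size=0
4. enqueue(30): size=1
5. enqueue(75): size=2
6. enqueue(92): size=3
7. enqueue(31): size=4
8. enqueue(32): size=5
9. enqueue(29): size=5=cap → OVERFLOW (fail)
10. enqueue(7): size=5=cap → OVERFLOW (fail)
11. dequeue(): size=4
12. enqueue(64): size=5
13. enqueue(40): size=5=cap → OVERFLOW (fail)
14. enqueue(76): size=5=cap → OVERFLOW (fail)
15. enqueue(80): size=5=cap → OVERFLOW (fail)

Answer: 9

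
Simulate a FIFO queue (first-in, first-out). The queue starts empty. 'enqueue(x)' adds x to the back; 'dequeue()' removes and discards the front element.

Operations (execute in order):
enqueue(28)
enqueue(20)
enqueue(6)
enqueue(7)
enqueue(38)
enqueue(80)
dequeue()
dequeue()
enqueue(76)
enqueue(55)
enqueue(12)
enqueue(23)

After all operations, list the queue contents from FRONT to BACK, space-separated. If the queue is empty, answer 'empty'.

enqueue(28): [28]
enqueue(20): [28, 20]
enqueue(6): [28, 20, 6]
enqueue(7): [28, 20, 6, 7]
enqueue(38): [28, 20, 6, 7, 38]
enqueue(80): [28, 20, 6, 7, 38, 80]
dequeue(): [20, 6, 7, 38, 80]
dequeue(): [6, 7, 38, 80]
enqueue(76): [6, 7, 38, 80, 76]
enqueue(55): [6, 7, 38, 80, 76, 55]
enqueue(12): [6, 7, 38, 80, 76, 55, 12]
enqueue(23): [6, 7, 38, 80, 76, 55, 12, 23]

Answer: 6 7 38 80 76 55 12 23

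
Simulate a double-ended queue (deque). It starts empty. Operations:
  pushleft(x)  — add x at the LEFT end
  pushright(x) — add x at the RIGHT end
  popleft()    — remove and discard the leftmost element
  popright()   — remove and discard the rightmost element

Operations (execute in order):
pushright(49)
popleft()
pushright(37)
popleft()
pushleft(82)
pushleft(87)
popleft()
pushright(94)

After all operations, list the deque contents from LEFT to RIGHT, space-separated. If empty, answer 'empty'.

Answer: 82 94

Derivation:
pushright(49): [49]
popleft(): []
pushright(37): [37]
popleft(): []
pushleft(82): [82]
pushleft(87): [87, 82]
popleft(): [82]
pushright(94): [82, 94]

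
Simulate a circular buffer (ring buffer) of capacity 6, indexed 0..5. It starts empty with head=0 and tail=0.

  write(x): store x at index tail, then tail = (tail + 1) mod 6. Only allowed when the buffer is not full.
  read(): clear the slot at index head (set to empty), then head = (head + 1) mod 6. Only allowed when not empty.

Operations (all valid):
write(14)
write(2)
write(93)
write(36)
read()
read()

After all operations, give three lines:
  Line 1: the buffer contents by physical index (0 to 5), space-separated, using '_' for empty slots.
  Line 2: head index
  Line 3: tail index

Answer: _ _ 93 36 _ _
2
4

Derivation:
write(14): buf=[14 _ _ _ _ _], head=0, tail=1, size=1
write(2): buf=[14 2 _ _ _ _], head=0, tail=2, size=2
write(93): buf=[14 2 93 _ _ _], head=0, tail=3, size=3
write(36): buf=[14 2 93 36 _ _], head=0, tail=4, size=4
read(): buf=[_ 2 93 36 _ _], head=1, tail=4, size=3
read(): buf=[_ _ 93 36 _ _], head=2, tail=4, size=2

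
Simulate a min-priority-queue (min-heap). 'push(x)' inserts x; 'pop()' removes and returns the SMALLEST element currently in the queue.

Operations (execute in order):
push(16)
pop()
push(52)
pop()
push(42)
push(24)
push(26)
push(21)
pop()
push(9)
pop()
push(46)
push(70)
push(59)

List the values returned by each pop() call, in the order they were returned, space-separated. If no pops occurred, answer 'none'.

Answer: 16 52 21 9

Derivation:
push(16): heap contents = [16]
pop() → 16: heap contents = []
push(52): heap contents = [52]
pop() → 52: heap contents = []
push(42): heap contents = [42]
push(24): heap contents = [24, 42]
push(26): heap contents = [24, 26, 42]
push(21): heap contents = [21, 24, 26, 42]
pop() → 21: heap contents = [24, 26, 42]
push(9): heap contents = [9, 24, 26, 42]
pop() → 9: heap contents = [24, 26, 42]
push(46): heap contents = [24, 26, 42, 46]
push(70): heap contents = [24, 26, 42, 46, 70]
push(59): heap contents = [24, 26, 42, 46, 59, 70]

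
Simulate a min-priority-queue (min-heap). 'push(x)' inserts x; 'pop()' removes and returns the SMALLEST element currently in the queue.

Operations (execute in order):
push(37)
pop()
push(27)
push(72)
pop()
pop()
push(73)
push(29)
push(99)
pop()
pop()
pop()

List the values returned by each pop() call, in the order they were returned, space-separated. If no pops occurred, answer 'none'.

Answer: 37 27 72 29 73 99

Derivation:
push(37): heap contents = [37]
pop() → 37: heap contents = []
push(27): heap contents = [27]
push(72): heap contents = [27, 72]
pop() → 27: heap contents = [72]
pop() → 72: heap contents = []
push(73): heap contents = [73]
push(29): heap contents = [29, 73]
push(99): heap contents = [29, 73, 99]
pop() → 29: heap contents = [73, 99]
pop() → 73: heap contents = [99]
pop() → 99: heap contents = []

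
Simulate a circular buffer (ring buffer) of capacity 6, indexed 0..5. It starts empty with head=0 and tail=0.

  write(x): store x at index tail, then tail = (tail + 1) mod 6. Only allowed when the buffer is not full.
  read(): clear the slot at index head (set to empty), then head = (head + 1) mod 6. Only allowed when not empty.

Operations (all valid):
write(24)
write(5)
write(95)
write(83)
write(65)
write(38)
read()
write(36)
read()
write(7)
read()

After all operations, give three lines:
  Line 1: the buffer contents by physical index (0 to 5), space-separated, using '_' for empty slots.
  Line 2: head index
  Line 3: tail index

write(24): buf=[24 _ _ _ _ _], head=0, tail=1, size=1
write(5): buf=[24 5 _ _ _ _], head=0, tail=2, size=2
write(95): buf=[24 5 95 _ _ _], head=0, tail=3, size=3
write(83): buf=[24 5 95 83 _ _], head=0, tail=4, size=4
write(65): buf=[24 5 95 83 65 _], head=0, tail=5, size=5
write(38): buf=[24 5 95 83 65 38], head=0, tail=0, size=6
read(): buf=[_ 5 95 83 65 38], head=1, tail=0, size=5
write(36): buf=[36 5 95 83 65 38], head=1, tail=1, size=6
read(): buf=[36 _ 95 83 65 38], head=2, tail=1, size=5
write(7): buf=[36 7 95 83 65 38], head=2, tail=2, size=6
read(): buf=[36 7 _ 83 65 38], head=3, tail=2, size=5

Answer: 36 7 _ 83 65 38
3
2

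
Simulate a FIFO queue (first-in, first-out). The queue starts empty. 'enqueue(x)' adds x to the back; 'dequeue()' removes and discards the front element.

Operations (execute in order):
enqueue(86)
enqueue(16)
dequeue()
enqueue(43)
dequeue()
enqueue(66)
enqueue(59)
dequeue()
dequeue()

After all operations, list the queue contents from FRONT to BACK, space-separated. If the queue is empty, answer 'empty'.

enqueue(86): [86]
enqueue(16): [86, 16]
dequeue(): [16]
enqueue(43): [16, 43]
dequeue(): [43]
enqueue(66): [43, 66]
enqueue(59): [43, 66, 59]
dequeue(): [66, 59]
dequeue(): [59]

Answer: 59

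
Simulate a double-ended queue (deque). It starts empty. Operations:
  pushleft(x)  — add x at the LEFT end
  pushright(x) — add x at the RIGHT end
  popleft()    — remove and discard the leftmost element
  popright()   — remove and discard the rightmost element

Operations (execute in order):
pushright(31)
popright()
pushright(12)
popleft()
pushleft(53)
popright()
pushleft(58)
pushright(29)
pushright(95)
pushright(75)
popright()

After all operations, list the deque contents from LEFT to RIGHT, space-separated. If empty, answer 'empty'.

pushright(31): [31]
popright(): []
pushright(12): [12]
popleft(): []
pushleft(53): [53]
popright(): []
pushleft(58): [58]
pushright(29): [58, 29]
pushright(95): [58, 29, 95]
pushright(75): [58, 29, 95, 75]
popright(): [58, 29, 95]

Answer: 58 29 95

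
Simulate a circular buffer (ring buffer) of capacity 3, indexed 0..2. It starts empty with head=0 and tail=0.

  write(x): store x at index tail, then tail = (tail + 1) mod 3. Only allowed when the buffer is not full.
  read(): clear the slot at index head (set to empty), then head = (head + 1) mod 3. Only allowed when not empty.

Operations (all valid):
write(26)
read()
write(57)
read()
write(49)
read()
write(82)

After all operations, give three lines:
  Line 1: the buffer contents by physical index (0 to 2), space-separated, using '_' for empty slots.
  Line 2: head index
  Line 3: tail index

write(26): buf=[26 _ _], head=0, tail=1, size=1
read(): buf=[_ _ _], head=1, tail=1, size=0
write(57): buf=[_ 57 _], head=1, tail=2, size=1
read(): buf=[_ _ _], head=2, tail=2, size=0
write(49): buf=[_ _ 49], head=2, tail=0, size=1
read(): buf=[_ _ _], head=0, tail=0, size=0
write(82): buf=[82 _ _], head=0, tail=1, size=1

Answer: 82 _ _
0
1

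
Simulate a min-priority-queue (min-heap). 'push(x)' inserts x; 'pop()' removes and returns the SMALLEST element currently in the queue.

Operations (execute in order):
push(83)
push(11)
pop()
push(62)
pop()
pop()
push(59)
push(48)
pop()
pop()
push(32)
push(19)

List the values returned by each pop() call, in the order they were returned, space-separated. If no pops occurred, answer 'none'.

push(83): heap contents = [83]
push(11): heap contents = [11, 83]
pop() → 11: heap contents = [83]
push(62): heap contents = [62, 83]
pop() → 62: heap contents = [83]
pop() → 83: heap contents = []
push(59): heap contents = [59]
push(48): heap contents = [48, 59]
pop() → 48: heap contents = [59]
pop() → 59: heap contents = []
push(32): heap contents = [32]
push(19): heap contents = [19, 32]

Answer: 11 62 83 48 59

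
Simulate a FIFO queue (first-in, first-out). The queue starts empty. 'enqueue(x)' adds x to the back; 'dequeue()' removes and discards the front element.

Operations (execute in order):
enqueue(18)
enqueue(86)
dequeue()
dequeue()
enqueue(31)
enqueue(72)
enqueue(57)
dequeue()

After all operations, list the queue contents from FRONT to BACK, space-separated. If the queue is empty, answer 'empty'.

enqueue(18): [18]
enqueue(86): [18, 86]
dequeue(): [86]
dequeue(): []
enqueue(31): [31]
enqueue(72): [31, 72]
enqueue(57): [31, 72, 57]
dequeue(): [72, 57]

Answer: 72 57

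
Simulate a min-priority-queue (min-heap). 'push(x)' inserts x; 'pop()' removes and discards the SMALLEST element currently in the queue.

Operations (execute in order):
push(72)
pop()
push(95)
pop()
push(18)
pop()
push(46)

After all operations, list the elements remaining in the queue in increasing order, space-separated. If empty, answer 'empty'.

Answer: 46

Derivation:
push(72): heap contents = [72]
pop() → 72: heap contents = []
push(95): heap contents = [95]
pop() → 95: heap contents = []
push(18): heap contents = [18]
pop() → 18: heap contents = []
push(46): heap contents = [46]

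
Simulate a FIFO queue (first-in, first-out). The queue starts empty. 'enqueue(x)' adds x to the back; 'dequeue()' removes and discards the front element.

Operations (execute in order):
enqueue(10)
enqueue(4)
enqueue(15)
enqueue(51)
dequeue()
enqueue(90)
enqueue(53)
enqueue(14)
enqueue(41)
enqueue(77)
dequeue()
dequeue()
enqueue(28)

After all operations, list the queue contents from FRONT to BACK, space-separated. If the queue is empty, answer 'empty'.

enqueue(10): [10]
enqueue(4): [10, 4]
enqueue(15): [10, 4, 15]
enqueue(51): [10, 4, 15, 51]
dequeue(): [4, 15, 51]
enqueue(90): [4, 15, 51, 90]
enqueue(53): [4, 15, 51, 90, 53]
enqueue(14): [4, 15, 51, 90, 53, 14]
enqueue(41): [4, 15, 51, 90, 53, 14, 41]
enqueue(77): [4, 15, 51, 90, 53, 14, 41, 77]
dequeue(): [15, 51, 90, 53, 14, 41, 77]
dequeue(): [51, 90, 53, 14, 41, 77]
enqueue(28): [51, 90, 53, 14, 41, 77, 28]

Answer: 51 90 53 14 41 77 28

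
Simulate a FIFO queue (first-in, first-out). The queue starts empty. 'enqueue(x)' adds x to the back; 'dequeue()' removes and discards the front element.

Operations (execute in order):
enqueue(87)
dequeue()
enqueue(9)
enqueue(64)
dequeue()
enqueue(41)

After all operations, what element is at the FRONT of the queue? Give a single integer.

Answer: 64

Derivation:
enqueue(87): queue = [87]
dequeue(): queue = []
enqueue(9): queue = [9]
enqueue(64): queue = [9, 64]
dequeue(): queue = [64]
enqueue(41): queue = [64, 41]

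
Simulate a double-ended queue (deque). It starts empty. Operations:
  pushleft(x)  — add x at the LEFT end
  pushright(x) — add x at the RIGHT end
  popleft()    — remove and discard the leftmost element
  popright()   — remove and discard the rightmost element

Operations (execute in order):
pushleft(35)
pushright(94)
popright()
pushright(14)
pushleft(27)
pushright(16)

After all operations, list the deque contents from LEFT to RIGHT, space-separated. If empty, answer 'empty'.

pushleft(35): [35]
pushright(94): [35, 94]
popright(): [35]
pushright(14): [35, 14]
pushleft(27): [27, 35, 14]
pushright(16): [27, 35, 14, 16]

Answer: 27 35 14 16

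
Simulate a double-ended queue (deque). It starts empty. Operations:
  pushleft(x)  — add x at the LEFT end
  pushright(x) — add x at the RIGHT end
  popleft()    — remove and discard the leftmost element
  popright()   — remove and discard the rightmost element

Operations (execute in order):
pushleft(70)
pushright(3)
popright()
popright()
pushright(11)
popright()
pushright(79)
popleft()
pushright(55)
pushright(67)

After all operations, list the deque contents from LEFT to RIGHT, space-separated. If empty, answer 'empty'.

Answer: 55 67

Derivation:
pushleft(70): [70]
pushright(3): [70, 3]
popright(): [70]
popright(): []
pushright(11): [11]
popright(): []
pushright(79): [79]
popleft(): []
pushright(55): [55]
pushright(67): [55, 67]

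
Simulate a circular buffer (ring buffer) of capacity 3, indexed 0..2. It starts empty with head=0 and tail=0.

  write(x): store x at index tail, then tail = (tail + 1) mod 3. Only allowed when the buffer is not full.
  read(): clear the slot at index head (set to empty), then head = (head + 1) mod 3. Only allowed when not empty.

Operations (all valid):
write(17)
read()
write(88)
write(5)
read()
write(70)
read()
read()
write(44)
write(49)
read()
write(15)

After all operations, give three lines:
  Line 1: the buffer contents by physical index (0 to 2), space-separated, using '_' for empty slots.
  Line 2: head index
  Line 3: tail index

Answer: 15 _ 49
2
1

Derivation:
write(17): buf=[17 _ _], head=0, tail=1, size=1
read(): buf=[_ _ _], head=1, tail=1, size=0
write(88): buf=[_ 88 _], head=1, tail=2, size=1
write(5): buf=[_ 88 5], head=1, tail=0, size=2
read(): buf=[_ _ 5], head=2, tail=0, size=1
write(70): buf=[70 _ 5], head=2, tail=1, size=2
read(): buf=[70 _ _], head=0, tail=1, size=1
read(): buf=[_ _ _], head=1, tail=1, size=0
write(44): buf=[_ 44 _], head=1, tail=2, size=1
write(49): buf=[_ 44 49], head=1, tail=0, size=2
read(): buf=[_ _ 49], head=2, tail=0, size=1
write(15): buf=[15 _ 49], head=2, tail=1, size=2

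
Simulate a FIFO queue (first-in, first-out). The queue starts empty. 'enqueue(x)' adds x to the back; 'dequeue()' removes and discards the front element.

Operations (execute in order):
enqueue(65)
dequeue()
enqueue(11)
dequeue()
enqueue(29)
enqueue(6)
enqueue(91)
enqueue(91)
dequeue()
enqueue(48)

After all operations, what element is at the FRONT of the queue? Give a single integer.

Answer: 6

Derivation:
enqueue(65): queue = [65]
dequeue(): queue = []
enqueue(11): queue = [11]
dequeue(): queue = []
enqueue(29): queue = [29]
enqueue(6): queue = [29, 6]
enqueue(91): queue = [29, 6, 91]
enqueue(91): queue = [29, 6, 91, 91]
dequeue(): queue = [6, 91, 91]
enqueue(48): queue = [6, 91, 91, 48]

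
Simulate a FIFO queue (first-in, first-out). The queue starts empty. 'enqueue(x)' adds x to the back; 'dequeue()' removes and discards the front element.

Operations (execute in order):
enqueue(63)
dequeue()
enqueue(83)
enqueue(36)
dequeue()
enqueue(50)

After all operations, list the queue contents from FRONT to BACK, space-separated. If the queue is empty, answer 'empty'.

enqueue(63): [63]
dequeue(): []
enqueue(83): [83]
enqueue(36): [83, 36]
dequeue(): [36]
enqueue(50): [36, 50]

Answer: 36 50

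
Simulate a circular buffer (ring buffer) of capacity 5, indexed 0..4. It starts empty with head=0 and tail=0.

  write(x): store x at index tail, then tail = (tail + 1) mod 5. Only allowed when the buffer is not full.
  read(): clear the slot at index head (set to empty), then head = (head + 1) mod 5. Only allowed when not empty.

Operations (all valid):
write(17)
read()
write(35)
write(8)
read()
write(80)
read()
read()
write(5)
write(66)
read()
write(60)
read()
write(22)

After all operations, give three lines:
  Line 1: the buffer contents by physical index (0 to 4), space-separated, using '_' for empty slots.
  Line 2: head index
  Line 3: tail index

Answer: _ 60 22 _ _
1
3

Derivation:
write(17): buf=[17 _ _ _ _], head=0, tail=1, size=1
read(): buf=[_ _ _ _ _], head=1, tail=1, size=0
write(35): buf=[_ 35 _ _ _], head=1, tail=2, size=1
write(8): buf=[_ 35 8 _ _], head=1, tail=3, size=2
read(): buf=[_ _ 8 _ _], head=2, tail=3, size=1
write(80): buf=[_ _ 8 80 _], head=2, tail=4, size=2
read(): buf=[_ _ _ 80 _], head=3, tail=4, size=1
read(): buf=[_ _ _ _ _], head=4, tail=4, size=0
write(5): buf=[_ _ _ _ 5], head=4, tail=0, size=1
write(66): buf=[66 _ _ _ 5], head=4, tail=1, size=2
read(): buf=[66 _ _ _ _], head=0, tail=1, size=1
write(60): buf=[66 60 _ _ _], head=0, tail=2, size=2
read(): buf=[_ 60 _ _ _], head=1, tail=2, size=1
write(22): buf=[_ 60 22 _ _], head=1, tail=3, size=2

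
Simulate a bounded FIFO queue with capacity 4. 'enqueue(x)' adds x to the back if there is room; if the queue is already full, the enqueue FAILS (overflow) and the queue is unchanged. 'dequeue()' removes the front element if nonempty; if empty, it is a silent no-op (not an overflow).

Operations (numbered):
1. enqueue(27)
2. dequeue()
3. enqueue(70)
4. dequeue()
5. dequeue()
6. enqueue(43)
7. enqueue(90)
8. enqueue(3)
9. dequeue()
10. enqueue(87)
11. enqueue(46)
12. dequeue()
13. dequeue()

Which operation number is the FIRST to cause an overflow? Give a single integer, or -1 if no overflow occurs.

Answer: -1

Derivation:
1. enqueue(27): size=1
2. dequeue(): size=0
3. enqueue(70): size=1
4. dequeue(): size=0
5. dequeue(): empty, no-op, size=0
6. enqueue(43): size=1
7. enqueue(90): size=2
8. enqueue(3): size=3
9. dequeue(): size=2
10. enqueue(87): size=3
11. enqueue(46): size=4
12. dequeue(): size=3
13. dequeue(): size=2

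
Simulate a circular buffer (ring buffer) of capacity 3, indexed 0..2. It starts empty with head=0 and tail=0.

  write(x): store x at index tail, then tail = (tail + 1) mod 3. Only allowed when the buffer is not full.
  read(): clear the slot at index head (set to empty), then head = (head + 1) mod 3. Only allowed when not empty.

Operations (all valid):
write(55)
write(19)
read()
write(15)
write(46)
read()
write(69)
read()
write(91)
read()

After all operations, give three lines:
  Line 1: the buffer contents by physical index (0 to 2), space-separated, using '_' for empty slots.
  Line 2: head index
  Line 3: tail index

write(55): buf=[55 _ _], head=0, tail=1, size=1
write(19): buf=[55 19 _], head=0, tail=2, size=2
read(): buf=[_ 19 _], head=1, tail=2, size=1
write(15): buf=[_ 19 15], head=1, tail=0, size=2
write(46): buf=[46 19 15], head=1, tail=1, size=3
read(): buf=[46 _ 15], head=2, tail=1, size=2
write(69): buf=[46 69 15], head=2, tail=2, size=3
read(): buf=[46 69 _], head=0, tail=2, size=2
write(91): buf=[46 69 91], head=0, tail=0, size=3
read(): buf=[_ 69 91], head=1, tail=0, size=2

Answer: _ 69 91
1
0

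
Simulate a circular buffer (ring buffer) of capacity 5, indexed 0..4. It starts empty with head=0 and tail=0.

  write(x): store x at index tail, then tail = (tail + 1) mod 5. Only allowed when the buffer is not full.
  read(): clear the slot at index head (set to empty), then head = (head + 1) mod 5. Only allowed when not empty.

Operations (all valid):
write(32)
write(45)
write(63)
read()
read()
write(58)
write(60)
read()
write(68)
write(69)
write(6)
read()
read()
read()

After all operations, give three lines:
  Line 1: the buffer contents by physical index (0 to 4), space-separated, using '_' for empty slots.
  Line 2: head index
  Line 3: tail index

write(32): buf=[32 _ _ _ _], head=0, tail=1, size=1
write(45): buf=[32 45 _ _ _], head=0, tail=2, size=2
write(63): buf=[32 45 63 _ _], head=0, tail=3, size=3
read(): buf=[_ 45 63 _ _], head=1, tail=3, size=2
read(): buf=[_ _ 63 _ _], head=2, tail=3, size=1
write(58): buf=[_ _ 63 58 _], head=2, tail=4, size=2
write(60): buf=[_ _ 63 58 60], head=2, tail=0, size=3
read(): buf=[_ _ _ 58 60], head=3, tail=0, size=2
write(68): buf=[68 _ _ 58 60], head=3, tail=1, size=3
write(69): buf=[68 69 _ 58 60], head=3, tail=2, size=4
write(6): buf=[68 69 6 58 60], head=3, tail=3, size=5
read(): buf=[68 69 6 _ 60], head=4, tail=3, size=4
read(): buf=[68 69 6 _ _], head=0, tail=3, size=3
read(): buf=[_ 69 6 _ _], head=1, tail=3, size=2

Answer: _ 69 6 _ _
1
3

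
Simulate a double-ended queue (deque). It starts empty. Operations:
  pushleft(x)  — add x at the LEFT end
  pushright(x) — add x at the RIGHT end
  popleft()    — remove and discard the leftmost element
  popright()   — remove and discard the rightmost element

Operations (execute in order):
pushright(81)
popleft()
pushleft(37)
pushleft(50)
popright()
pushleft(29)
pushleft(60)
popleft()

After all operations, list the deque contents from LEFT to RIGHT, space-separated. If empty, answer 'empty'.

Answer: 29 50

Derivation:
pushright(81): [81]
popleft(): []
pushleft(37): [37]
pushleft(50): [50, 37]
popright(): [50]
pushleft(29): [29, 50]
pushleft(60): [60, 29, 50]
popleft(): [29, 50]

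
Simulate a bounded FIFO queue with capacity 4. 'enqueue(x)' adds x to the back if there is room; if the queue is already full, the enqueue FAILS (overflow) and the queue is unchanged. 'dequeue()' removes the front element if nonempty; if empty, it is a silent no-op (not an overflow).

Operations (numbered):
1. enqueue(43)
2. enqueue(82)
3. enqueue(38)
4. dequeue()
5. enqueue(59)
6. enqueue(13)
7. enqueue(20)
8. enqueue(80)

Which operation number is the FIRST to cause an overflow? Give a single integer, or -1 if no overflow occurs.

Answer: 7

Derivation:
1. enqueue(43): size=1
2. enqueue(82): size=2
3. enqueue(38): size=3
4. dequeue(): size=2
5. enqueue(59): size=3
6. enqueue(13): size=4
7. enqueue(20): size=4=cap → OVERFLOW (fail)
8. enqueue(80): size=4=cap → OVERFLOW (fail)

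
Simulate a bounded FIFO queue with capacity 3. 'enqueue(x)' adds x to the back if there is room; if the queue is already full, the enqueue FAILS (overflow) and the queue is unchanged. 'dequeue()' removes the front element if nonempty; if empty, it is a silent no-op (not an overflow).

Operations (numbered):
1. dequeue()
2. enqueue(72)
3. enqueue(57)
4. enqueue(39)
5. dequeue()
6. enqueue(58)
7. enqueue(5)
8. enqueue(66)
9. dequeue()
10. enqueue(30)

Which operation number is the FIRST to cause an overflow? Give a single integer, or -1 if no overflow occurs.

1. dequeue(): empty, no-op, size=0
2. enqueue(72): size=1
3. enqueue(57): size=2
4. enqueue(39): size=3
5. dequeue(): size=2
6. enqueue(58): size=3
7. enqueue(5): size=3=cap → OVERFLOW (fail)
8. enqueue(66): size=3=cap → OVERFLOW (fail)
9. dequeue(): size=2
10. enqueue(30): size=3

Answer: 7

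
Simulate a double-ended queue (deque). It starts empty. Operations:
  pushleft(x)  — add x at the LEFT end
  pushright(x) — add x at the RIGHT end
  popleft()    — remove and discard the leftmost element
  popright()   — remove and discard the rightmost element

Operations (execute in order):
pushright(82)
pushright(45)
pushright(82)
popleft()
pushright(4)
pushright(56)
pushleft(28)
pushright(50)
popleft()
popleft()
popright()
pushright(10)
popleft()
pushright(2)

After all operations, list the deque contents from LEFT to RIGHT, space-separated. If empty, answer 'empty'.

pushright(82): [82]
pushright(45): [82, 45]
pushright(82): [82, 45, 82]
popleft(): [45, 82]
pushright(4): [45, 82, 4]
pushright(56): [45, 82, 4, 56]
pushleft(28): [28, 45, 82, 4, 56]
pushright(50): [28, 45, 82, 4, 56, 50]
popleft(): [45, 82, 4, 56, 50]
popleft(): [82, 4, 56, 50]
popright(): [82, 4, 56]
pushright(10): [82, 4, 56, 10]
popleft(): [4, 56, 10]
pushright(2): [4, 56, 10, 2]

Answer: 4 56 10 2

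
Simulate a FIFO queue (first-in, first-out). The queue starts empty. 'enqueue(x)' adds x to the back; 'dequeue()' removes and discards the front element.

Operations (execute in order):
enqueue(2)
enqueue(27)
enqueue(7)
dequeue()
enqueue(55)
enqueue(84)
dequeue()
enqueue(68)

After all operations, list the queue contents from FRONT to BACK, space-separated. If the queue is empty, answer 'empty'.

enqueue(2): [2]
enqueue(27): [2, 27]
enqueue(7): [2, 27, 7]
dequeue(): [27, 7]
enqueue(55): [27, 7, 55]
enqueue(84): [27, 7, 55, 84]
dequeue(): [7, 55, 84]
enqueue(68): [7, 55, 84, 68]

Answer: 7 55 84 68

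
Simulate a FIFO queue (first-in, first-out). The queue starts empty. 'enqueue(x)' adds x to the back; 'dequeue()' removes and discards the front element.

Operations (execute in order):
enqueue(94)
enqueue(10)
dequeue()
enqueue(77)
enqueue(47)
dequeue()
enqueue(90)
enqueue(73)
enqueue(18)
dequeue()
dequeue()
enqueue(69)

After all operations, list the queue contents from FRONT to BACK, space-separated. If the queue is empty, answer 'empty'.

enqueue(94): [94]
enqueue(10): [94, 10]
dequeue(): [10]
enqueue(77): [10, 77]
enqueue(47): [10, 77, 47]
dequeue(): [77, 47]
enqueue(90): [77, 47, 90]
enqueue(73): [77, 47, 90, 73]
enqueue(18): [77, 47, 90, 73, 18]
dequeue(): [47, 90, 73, 18]
dequeue(): [90, 73, 18]
enqueue(69): [90, 73, 18, 69]

Answer: 90 73 18 69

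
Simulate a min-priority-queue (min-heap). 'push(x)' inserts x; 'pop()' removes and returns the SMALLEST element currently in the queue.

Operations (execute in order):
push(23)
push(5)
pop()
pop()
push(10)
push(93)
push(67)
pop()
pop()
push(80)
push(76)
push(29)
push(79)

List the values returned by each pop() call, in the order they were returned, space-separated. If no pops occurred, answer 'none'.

push(23): heap contents = [23]
push(5): heap contents = [5, 23]
pop() → 5: heap contents = [23]
pop() → 23: heap contents = []
push(10): heap contents = [10]
push(93): heap contents = [10, 93]
push(67): heap contents = [10, 67, 93]
pop() → 10: heap contents = [67, 93]
pop() → 67: heap contents = [93]
push(80): heap contents = [80, 93]
push(76): heap contents = [76, 80, 93]
push(29): heap contents = [29, 76, 80, 93]
push(79): heap contents = [29, 76, 79, 80, 93]

Answer: 5 23 10 67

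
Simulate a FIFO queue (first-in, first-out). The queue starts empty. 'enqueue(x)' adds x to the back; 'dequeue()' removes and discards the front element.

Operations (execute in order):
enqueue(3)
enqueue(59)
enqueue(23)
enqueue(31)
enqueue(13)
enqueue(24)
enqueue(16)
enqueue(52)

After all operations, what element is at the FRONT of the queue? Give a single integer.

enqueue(3): queue = [3]
enqueue(59): queue = [3, 59]
enqueue(23): queue = [3, 59, 23]
enqueue(31): queue = [3, 59, 23, 31]
enqueue(13): queue = [3, 59, 23, 31, 13]
enqueue(24): queue = [3, 59, 23, 31, 13, 24]
enqueue(16): queue = [3, 59, 23, 31, 13, 24, 16]
enqueue(52): queue = [3, 59, 23, 31, 13, 24, 16, 52]

Answer: 3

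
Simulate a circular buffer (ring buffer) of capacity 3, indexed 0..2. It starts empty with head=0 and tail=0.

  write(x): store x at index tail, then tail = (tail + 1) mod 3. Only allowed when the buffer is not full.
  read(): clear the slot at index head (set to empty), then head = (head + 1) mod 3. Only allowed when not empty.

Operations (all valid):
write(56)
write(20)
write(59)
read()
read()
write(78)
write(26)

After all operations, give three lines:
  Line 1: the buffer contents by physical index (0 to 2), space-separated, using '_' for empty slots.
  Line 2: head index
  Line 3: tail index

write(56): buf=[56 _ _], head=0, tail=1, size=1
write(20): buf=[56 20 _], head=0, tail=2, size=2
write(59): buf=[56 20 59], head=0, tail=0, size=3
read(): buf=[_ 20 59], head=1, tail=0, size=2
read(): buf=[_ _ 59], head=2, tail=0, size=1
write(78): buf=[78 _ 59], head=2, tail=1, size=2
write(26): buf=[78 26 59], head=2, tail=2, size=3

Answer: 78 26 59
2
2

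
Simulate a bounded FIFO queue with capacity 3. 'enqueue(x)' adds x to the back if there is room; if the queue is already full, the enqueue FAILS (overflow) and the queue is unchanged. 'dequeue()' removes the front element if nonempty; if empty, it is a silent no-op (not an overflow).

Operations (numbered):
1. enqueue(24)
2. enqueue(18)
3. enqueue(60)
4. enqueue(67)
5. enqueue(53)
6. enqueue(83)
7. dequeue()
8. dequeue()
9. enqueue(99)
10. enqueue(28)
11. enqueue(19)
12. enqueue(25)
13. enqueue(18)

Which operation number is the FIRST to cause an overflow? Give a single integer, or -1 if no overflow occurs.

Answer: 4

Derivation:
1. enqueue(24): size=1
2. enqueue(18): size=2
3. enqueue(60): size=3
4. enqueue(67): size=3=cap → OVERFLOW (fail)
5. enqueue(53): size=3=cap → OVERFLOW (fail)
6. enqueue(83): size=3=cap → OVERFLOW (fail)
7. dequeue(): size=2
8. dequeue(): size=1
9. enqueue(99): size=2
10. enqueue(28): size=3
11. enqueue(19): size=3=cap → OVERFLOW (fail)
12. enqueue(25): size=3=cap → OVERFLOW (fail)
13. enqueue(18): size=3=cap → OVERFLOW (fail)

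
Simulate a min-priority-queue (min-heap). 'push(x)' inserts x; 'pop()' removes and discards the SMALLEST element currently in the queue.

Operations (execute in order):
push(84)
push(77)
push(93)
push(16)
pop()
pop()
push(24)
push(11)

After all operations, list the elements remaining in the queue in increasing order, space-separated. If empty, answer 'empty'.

push(84): heap contents = [84]
push(77): heap contents = [77, 84]
push(93): heap contents = [77, 84, 93]
push(16): heap contents = [16, 77, 84, 93]
pop() → 16: heap contents = [77, 84, 93]
pop() → 77: heap contents = [84, 93]
push(24): heap contents = [24, 84, 93]
push(11): heap contents = [11, 24, 84, 93]

Answer: 11 24 84 93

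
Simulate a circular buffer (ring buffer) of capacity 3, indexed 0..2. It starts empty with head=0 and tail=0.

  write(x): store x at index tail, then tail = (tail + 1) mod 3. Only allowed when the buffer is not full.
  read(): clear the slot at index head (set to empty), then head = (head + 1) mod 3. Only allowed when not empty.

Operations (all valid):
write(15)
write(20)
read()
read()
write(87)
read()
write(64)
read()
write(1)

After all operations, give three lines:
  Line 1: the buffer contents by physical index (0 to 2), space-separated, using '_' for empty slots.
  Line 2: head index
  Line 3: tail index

Answer: _ 1 _
1
2

Derivation:
write(15): buf=[15 _ _], head=0, tail=1, size=1
write(20): buf=[15 20 _], head=0, tail=2, size=2
read(): buf=[_ 20 _], head=1, tail=2, size=1
read(): buf=[_ _ _], head=2, tail=2, size=0
write(87): buf=[_ _ 87], head=2, tail=0, size=1
read(): buf=[_ _ _], head=0, tail=0, size=0
write(64): buf=[64 _ _], head=0, tail=1, size=1
read(): buf=[_ _ _], head=1, tail=1, size=0
write(1): buf=[_ 1 _], head=1, tail=2, size=1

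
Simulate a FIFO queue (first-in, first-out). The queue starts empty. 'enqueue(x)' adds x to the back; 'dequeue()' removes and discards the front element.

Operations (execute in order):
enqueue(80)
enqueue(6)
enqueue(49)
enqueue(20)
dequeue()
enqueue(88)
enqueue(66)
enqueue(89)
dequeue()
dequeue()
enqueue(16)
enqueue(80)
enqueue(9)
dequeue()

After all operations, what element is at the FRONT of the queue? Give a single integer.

enqueue(80): queue = [80]
enqueue(6): queue = [80, 6]
enqueue(49): queue = [80, 6, 49]
enqueue(20): queue = [80, 6, 49, 20]
dequeue(): queue = [6, 49, 20]
enqueue(88): queue = [6, 49, 20, 88]
enqueue(66): queue = [6, 49, 20, 88, 66]
enqueue(89): queue = [6, 49, 20, 88, 66, 89]
dequeue(): queue = [49, 20, 88, 66, 89]
dequeue(): queue = [20, 88, 66, 89]
enqueue(16): queue = [20, 88, 66, 89, 16]
enqueue(80): queue = [20, 88, 66, 89, 16, 80]
enqueue(9): queue = [20, 88, 66, 89, 16, 80, 9]
dequeue(): queue = [88, 66, 89, 16, 80, 9]

Answer: 88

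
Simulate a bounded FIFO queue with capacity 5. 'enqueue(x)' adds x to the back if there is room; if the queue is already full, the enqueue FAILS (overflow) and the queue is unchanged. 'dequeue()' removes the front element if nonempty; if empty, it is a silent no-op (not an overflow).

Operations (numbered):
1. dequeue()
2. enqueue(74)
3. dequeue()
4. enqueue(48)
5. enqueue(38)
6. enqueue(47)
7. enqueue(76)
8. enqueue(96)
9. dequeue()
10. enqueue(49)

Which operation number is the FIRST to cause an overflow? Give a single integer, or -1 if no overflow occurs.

1. dequeue(): empty, no-op, size=0
2. enqueue(74): size=1
3. dequeue(): size=0
4. enqueue(48): size=1
5. enqueue(38): size=2
6. enqueue(47): size=3
7. enqueue(76): size=4
8. enqueue(96): size=5
9. dequeue(): size=4
10. enqueue(49): size=5

Answer: -1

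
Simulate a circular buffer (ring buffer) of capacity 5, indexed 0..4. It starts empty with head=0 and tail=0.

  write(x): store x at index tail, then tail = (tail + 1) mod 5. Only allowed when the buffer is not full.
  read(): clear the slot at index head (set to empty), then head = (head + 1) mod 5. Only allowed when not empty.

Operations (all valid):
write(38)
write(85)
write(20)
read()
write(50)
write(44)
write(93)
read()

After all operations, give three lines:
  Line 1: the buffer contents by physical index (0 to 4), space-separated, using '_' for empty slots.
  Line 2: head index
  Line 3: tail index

Answer: 93 _ 20 50 44
2
1

Derivation:
write(38): buf=[38 _ _ _ _], head=0, tail=1, size=1
write(85): buf=[38 85 _ _ _], head=0, tail=2, size=2
write(20): buf=[38 85 20 _ _], head=0, tail=3, size=3
read(): buf=[_ 85 20 _ _], head=1, tail=3, size=2
write(50): buf=[_ 85 20 50 _], head=1, tail=4, size=3
write(44): buf=[_ 85 20 50 44], head=1, tail=0, size=4
write(93): buf=[93 85 20 50 44], head=1, tail=1, size=5
read(): buf=[93 _ 20 50 44], head=2, tail=1, size=4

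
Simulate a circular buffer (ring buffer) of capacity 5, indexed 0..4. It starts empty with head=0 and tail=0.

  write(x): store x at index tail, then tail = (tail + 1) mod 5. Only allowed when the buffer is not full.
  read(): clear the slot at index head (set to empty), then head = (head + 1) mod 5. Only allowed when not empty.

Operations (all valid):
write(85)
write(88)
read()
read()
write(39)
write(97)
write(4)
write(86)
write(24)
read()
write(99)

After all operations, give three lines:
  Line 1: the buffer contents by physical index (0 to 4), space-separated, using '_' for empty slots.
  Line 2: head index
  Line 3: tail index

write(85): buf=[85 _ _ _ _], head=0, tail=1, size=1
write(88): buf=[85 88 _ _ _], head=0, tail=2, size=2
read(): buf=[_ 88 _ _ _], head=1, tail=2, size=1
read(): buf=[_ _ _ _ _], head=2, tail=2, size=0
write(39): buf=[_ _ 39 _ _], head=2, tail=3, size=1
write(97): buf=[_ _ 39 97 _], head=2, tail=4, size=2
write(4): buf=[_ _ 39 97 4], head=2, tail=0, size=3
write(86): buf=[86 _ 39 97 4], head=2, tail=1, size=4
write(24): buf=[86 24 39 97 4], head=2, tail=2, size=5
read(): buf=[86 24 _ 97 4], head=3, tail=2, size=4
write(99): buf=[86 24 99 97 4], head=3, tail=3, size=5

Answer: 86 24 99 97 4
3
3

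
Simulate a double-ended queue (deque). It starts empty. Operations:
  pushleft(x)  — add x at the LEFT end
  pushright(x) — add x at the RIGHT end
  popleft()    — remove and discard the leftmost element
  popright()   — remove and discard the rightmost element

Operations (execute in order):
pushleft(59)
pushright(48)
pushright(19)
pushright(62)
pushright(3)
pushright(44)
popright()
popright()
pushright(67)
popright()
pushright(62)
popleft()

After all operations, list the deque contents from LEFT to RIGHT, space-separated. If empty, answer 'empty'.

Answer: 48 19 62 62

Derivation:
pushleft(59): [59]
pushright(48): [59, 48]
pushright(19): [59, 48, 19]
pushright(62): [59, 48, 19, 62]
pushright(3): [59, 48, 19, 62, 3]
pushright(44): [59, 48, 19, 62, 3, 44]
popright(): [59, 48, 19, 62, 3]
popright(): [59, 48, 19, 62]
pushright(67): [59, 48, 19, 62, 67]
popright(): [59, 48, 19, 62]
pushright(62): [59, 48, 19, 62, 62]
popleft(): [48, 19, 62, 62]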